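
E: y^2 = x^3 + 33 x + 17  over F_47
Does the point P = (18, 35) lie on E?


Check whether y^2 = x^3 + 33 x + 17 (mod 47) for (x, y) = (18, 35).
LHS: y^2 = 35^2 mod 47 = 3
RHS: x^3 + 33 x + 17 = 18^3 + 33*18 + 17 mod 47 = 4
LHS != RHS

No, not on the curve


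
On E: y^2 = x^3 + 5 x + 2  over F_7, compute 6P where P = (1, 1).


k = 6 = 110_2 (binary, LSB first: 011)
Double-and-add from P = (1, 1):
  bit 0 = 0: acc unchanged = O
  bit 1 = 1: acc = O + (0, 3) = (0, 3)
  bit 2 = 1: acc = (0, 3) + (4, 3) = (3, 4)

6P = (3, 4)


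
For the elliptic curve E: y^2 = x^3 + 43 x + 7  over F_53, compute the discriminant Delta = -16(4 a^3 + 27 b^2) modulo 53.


4 a^3 + 27 b^2 = 4*43^3 + 27*7^2 = 318028 + 1323 = 319351
Delta = -16 * (319351) = -5109616
Delta mod 53 = 8

Delta = 8 (mod 53)


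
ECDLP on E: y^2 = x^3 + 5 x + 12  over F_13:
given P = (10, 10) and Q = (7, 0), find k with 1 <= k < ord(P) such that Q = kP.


Enumerate multiples of P until we hit Q = (7, 0):
  1P = (10, 10)
  2P = (7, 0)
Match found at i = 2.

k = 2


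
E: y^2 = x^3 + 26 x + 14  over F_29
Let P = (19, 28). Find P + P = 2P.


Doubling: s = (3 x1^2 + a) / (2 y1)
s = (3*19^2 + 26) / (2*28) mod 29 = 11
x3 = s^2 - 2 x1 mod 29 = 11^2 - 2*19 = 25
y3 = s (x1 - x3) - y1 mod 29 = 11 * (19 - 25) - 28 = 22

2P = (25, 22)


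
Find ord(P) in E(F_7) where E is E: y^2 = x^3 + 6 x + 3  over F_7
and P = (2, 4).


Compute successive multiples of P until we hit O:
  1P = (2, 4)
  2P = (5, 5)
  3P = (4, 0)
  4P = (5, 2)
  5P = (2, 3)
  6P = O

ord(P) = 6


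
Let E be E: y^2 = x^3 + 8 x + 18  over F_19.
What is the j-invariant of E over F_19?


Delta = -16(4 a^3 + 27 b^2) mod 19 = 12
-1728 * (4 a)^3 = -1728 * (4*8)^3 mod 19 = 12
j = 12 * 12^(-1) mod 19 = 1

j = 1 (mod 19)


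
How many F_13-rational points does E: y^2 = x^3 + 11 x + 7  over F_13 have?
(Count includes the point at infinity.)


For each x in F_13, count y with y^2 = x^3 + 11 x + 7 mod 13:
  x = 6: RHS = 3, y in [4, 9]  -> 2 point(s)
  x = 8: RHS = 9, y in [3, 10]  -> 2 point(s)
  x = 9: RHS = 3, y in [4, 9]  -> 2 point(s)
  x = 10: RHS = 12, y in [5, 8]  -> 2 point(s)
  x = 11: RHS = 3, y in [4, 9]  -> 2 point(s)
Affine points: 10. Add the point at infinity: total = 11.

#E(F_13) = 11


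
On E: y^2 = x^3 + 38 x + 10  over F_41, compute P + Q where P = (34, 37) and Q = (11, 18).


P != Q, so use the chord formula.
s = (y2 - y1) / (x2 - x1) = (22) / (18) mod 41 = 24
x3 = s^2 - x1 - x2 mod 41 = 24^2 - 34 - 11 = 39
y3 = s (x1 - x3) - y1 mod 41 = 24 * (34 - 39) - 37 = 7

P + Q = (39, 7)


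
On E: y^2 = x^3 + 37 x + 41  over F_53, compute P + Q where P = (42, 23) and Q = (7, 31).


P != Q, so use the chord formula.
s = (y2 - y1) / (x2 - x1) = (8) / (18) mod 53 = 24
x3 = s^2 - x1 - x2 mod 53 = 24^2 - 42 - 7 = 50
y3 = s (x1 - x3) - y1 mod 53 = 24 * (42 - 50) - 23 = 50

P + Q = (50, 50)


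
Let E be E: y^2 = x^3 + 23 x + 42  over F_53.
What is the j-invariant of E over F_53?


Delta = -16(4 a^3 + 27 b^2) mod 53 = 27
-1728 * (4 a)^3 = -1728 * (4*23)^3 mod 53 = 40
j = 40 * 27^(-1) mod 53 = 27

j = 27 (mod 53)


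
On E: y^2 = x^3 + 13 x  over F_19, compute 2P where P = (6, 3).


Doubling: s = (3 x1^2 + a) / (2 y1)
s = (3*6^2 + 13) / (2*3) mod 19 = 17
x3 = s^2 - 2 x1 mod 19 = 17^2 - 2*6 = 11
y3 = s (x1 - x3) - y1 mod 19 = 17 * (6 - 11) - 3 = 7

2P = (11, 7)


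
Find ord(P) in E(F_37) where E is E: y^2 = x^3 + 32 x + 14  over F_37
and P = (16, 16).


Compute successive multiples of P until we hit O:
  1P = (16, 16)
  2P = (1, 26)
  3P = (4, 13)
  4P = (24, 19)
  5P = (22, 28)
  6P = (3, 10)
  7P = (25, 14)
  8P = (23, 2)
  ... (continuing to 22P)
  22P = O

ord(P) = 22


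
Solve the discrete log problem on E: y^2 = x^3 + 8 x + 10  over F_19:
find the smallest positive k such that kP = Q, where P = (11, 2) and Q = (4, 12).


Enumerate multiples of P until we hit Q = (4, 12):
  1P = (11, 2)
  2P = (8, 15)
  3P = (4, 12)
Match found at i = 3.

k = 3


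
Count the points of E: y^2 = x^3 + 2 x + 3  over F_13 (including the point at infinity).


For each x in F_13, count y with y^2 = x^3 + 2 x + 3 mod 13:
  x = 0: RHS = 3, y in [4, 9]  -> 2 point(s)
  x = 3: RHS = 10, y in [6, 7]  -> 2 point(s)
  x = 4: RHS = 10, y in [6, 7]  -> 2 point(s)
  x = 6: RHS = 10, y in [6, 7]  -> 2 point(s)
  x = 7: RHS = 9, y in [3, 10]  -> 2 point(s)
  x = 9: RHS = 9, y in [3, 10]  -> 2 point(s)
  x = 10: RHS = 9, y in [3, 10]  -> 2 point(s)
  x = 11: RHS = 4, y in [2, 11]  -> 2 point(s)
  x = 12: RHS = 0, y in [0]  -> 1 point(s)
Affine points: 17. Add the point at infinity: total = 18.

#E(F_13) = 18


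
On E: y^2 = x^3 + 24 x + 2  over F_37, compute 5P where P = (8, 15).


k = 5 = 101_2 (binary, LSB first: 101)
Double-and-add from P = (8, 15):
  bit 0 = 1: acc = O + (8, 15) = (8, 15)
  bit 1 = 0: acc unchanged = (8, 15)
  bit 2 = 1: acc = (8, 15) + (5, 32) = (15, 0)

5P = (15, 0)


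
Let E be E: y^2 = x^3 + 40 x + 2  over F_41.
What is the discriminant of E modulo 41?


4 a^3 + 27 b^2 = 4*40^3 + 27*2^2 = 256000 + 108 = 256108
Delta = -16 * (256108) = -4097728
Delta mod 41 = 17

Delta = 17 (mod 41)


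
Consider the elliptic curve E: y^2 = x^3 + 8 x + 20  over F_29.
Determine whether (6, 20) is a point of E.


Check whether y^2 = x^3 + 8 x + 20 (mod 29) for (x, y) = (6, 20).
LHS: y^2 = 20^2 mod 29 = 23
RHS: x^3 + 8 x + 20 = 6^3 + 8*6 + 20 mod 29 = 23
LHS = RHS

Yes, on the curve


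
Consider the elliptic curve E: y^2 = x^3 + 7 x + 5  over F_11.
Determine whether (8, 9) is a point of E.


Check whether y^2 = x^3 + 7 x + 5 (mod 11) for (x, y) = (8, 9).
LHS: y^2 = 9^2 mod 11 = 4
RHS: x^3 + 7 x + 5 = 8^3 + 7*8 + 5 mod 11 = 1
LHS != RHS

No, not on the curve


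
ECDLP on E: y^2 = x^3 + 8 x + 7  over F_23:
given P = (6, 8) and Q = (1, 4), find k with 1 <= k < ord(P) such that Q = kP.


Enumerate multiples of P until we hit Q = (1, 4):
  1P = (6, 8)
  2P = (19, 7)
  3P = (1, 4)
Match found at i = 3.

k = 3


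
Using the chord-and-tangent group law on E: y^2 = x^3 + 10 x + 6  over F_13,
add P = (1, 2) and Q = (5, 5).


P != Q, so use the chord formula.
s = (y2 - y1) / (x2 - x1) = (3) / (4) mod 13 = 4
x3 = s^2 - x1 - x2 mod 13 = 4^2 - 1 - 5 = 10
y3 = s (x1 - x3) - y1 mod 13 = 4 * (1 - 10) - 2 = 1

P + Q = (10, 1)


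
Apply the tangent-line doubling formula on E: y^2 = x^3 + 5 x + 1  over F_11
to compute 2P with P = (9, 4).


Doubling: s = (3 x1^2 + a) / (2 y1)
s = (3*9^2 + 5) / (2*4) mod 11 = 9
x3 = s^2 - 2 x1 mod 11 = 9^2 - 2*9 = 8
y3 = s (x1 - x3) - y1 mod 11 = 9 * (9 - 8) - 4 = 5

2P = (8, 5)


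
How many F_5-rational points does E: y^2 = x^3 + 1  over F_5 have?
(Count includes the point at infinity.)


For each x in F_5, count y with y^2 = x^3 + 0 x + 1 mod 5:
  x = 0: RHS = 1, y in [1, 4]  -> 2 point(s)
  x = 2: RHS = 4, y in [2, 3]  -> 2 point(s)
  x = 4: RHS = 0, y in [0]  -> 1 point(s)
Affine points: 5. Add the point at infinity: total = 6.

#E(F_5) = 6


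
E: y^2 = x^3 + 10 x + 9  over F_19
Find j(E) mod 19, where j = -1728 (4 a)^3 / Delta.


Delta = -16(4 a^3 + 27 b^2) mod 19 = 17
-1728 * (4 a)^3 = -1728 * (4*10)^3 mod 19 = 8
j = 8 * 17^(-1) mod 19 = 15

j = 15 (mod 19)


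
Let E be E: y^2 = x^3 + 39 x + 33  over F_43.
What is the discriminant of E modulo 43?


4 a^3 + 27 b^2 = 4*39^3 + 27*33^2 = 237276 + 29403 = 266679
Delta = -16 * (266679) = -4266864
Delta mod 43 = 26

Delta = 26 (mod 43)


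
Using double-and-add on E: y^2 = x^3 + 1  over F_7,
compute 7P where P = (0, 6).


k = 7 = 111_2 (binary, LSB first: 111)
Double-and-add from P = (0, 6):
  bit 0 = 1: acc = O + (0, 6) = (0, 6)
  bit 1 = 1: acc = (0, 6) + (0, 1) = O
  bit 2 = 1: acc = O + (0, 6) = (0, 6)

7P = (0, 6)


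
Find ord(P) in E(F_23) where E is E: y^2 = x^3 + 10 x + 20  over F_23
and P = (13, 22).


Compute successive multiples of P until we hit O:
  1P = (13, 22)
  2P = (10, 19)
  3P = (1, 13)
  4P = (11, 14)
  5P = (15, 16)
  6P = (4, 20)
  7P = (14, 11)
  8P = (2, 18)
  ... (continuing to 27P)
  27P = O

ord(P) = 27


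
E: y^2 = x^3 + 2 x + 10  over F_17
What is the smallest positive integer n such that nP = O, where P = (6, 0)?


Compute successive multiples of P until we hit O:
  1P = (6, 0)
  2P = O

ord(P) = 2


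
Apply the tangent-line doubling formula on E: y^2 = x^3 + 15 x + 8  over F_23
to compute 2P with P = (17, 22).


Doubling: s = (3 x1^2 + a) / (2 y1)
s = (3*17^2 + 15) / (2*22) mod 23 = 19
x3 = s^2 - 2 x1 mod 23 = 19^2 - 2*17 = 5
y3 = s (x1 - x3) - y1 mod 23 = 19 * (17 - 5) - 22 = 22

2P = (5, 22)


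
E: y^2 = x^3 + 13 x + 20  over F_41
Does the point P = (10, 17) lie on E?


Check whether y^2 = x^3 + 13 x + 20 (mod 41) for (x, y) = (10, 17).
LHS: y^2 = 17^2 mod 41 = 2
RHS: x^3 + 13 x + 20 = 10^3 + 13*10 + 20 mod 41 = 2
LHS = RHS

Yes, on the curve


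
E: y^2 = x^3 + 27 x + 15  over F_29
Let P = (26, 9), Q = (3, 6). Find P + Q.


P != Q, so use the chord formula.
s = (y2 - y1) / (x2 - x1) = (26) / (6) mod 29 = 14
x3 = s^2 - x1 - x2 mod 29 = 14^2 - 26 - 3 = 22
y3 = s (x1 - x3) - y1 mod 29 = 14 * (26 - 22) - 9 = 18

P + Q = (22, 18)


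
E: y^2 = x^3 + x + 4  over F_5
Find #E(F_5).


For each x in F_5, count y with y^2 = x^3 + 1 x + 4 mod 5:
  x = 0: RHS = 4, y in [2, 3]  -> 2 point(s)
  x = 1: RHS = 1, y in [1, 4]  -> 2 point(s)
  x = 2: RHS = 4, y in [2, 3]  -> 2 point(s)
  x = 3: RHS = 4, y in [2, 3]  -> 2 point(s)
Affine points: 8. Add the point at infinity: total = 9.

#E(F_5) = 9


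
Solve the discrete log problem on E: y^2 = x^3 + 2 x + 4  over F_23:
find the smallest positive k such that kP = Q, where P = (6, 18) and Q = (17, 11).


Enumerate multiples of P until we hit Q = (17, 11):
  1P = (6, 18)
  2P = (17, 11)
Match found at i = 2.

k = 2


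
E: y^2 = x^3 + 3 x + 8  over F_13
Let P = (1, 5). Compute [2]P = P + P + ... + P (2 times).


k = 2 = 10_2 (binary, LSB first: 01)
Double-and-add from P = (1, 5):
  bit 0 = 0: acc unchanged = O
  bit 1 = 1: acc = O + (2, 10) = (2, 10)

2P = (2, 10)


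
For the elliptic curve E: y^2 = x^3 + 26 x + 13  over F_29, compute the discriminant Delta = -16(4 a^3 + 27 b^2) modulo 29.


4 a^3 + 27 b^2 = 4*26^3 + 27*13^2 = 70304 + 4563 = 74867
Delta = -16 * (74867) = -1197872
Delta mod 29 = 2

Delta = 2 (mod 29)


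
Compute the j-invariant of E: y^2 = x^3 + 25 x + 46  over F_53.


Delta = -16(4 a^3 + 27 b^2) mod 53 = 36
-1728 * (4 a)^3 = -1728 * (4*25)^3 mod 53 = 22
j = 22 * 36^(-1) mod 53 = 33

j = 33 (mod 53)


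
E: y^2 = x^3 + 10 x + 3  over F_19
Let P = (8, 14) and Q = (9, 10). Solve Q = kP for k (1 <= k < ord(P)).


Enumerate multiples of P until we hit Q = (9, 10):
  1P = (8, 14)
  2P = (9, 10)
Match found at i = 2.

k = 2


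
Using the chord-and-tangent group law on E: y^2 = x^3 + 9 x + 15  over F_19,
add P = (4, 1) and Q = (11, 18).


P != Q, so use the chord formula.
s = (y2 - y1) / (x2 - x1) = (17) / (7) mod 19 = 16
x3 = s^2 - x1 - x2 mod 19 = 16^2 - 4 - 11 = 13
y3 = s (x1 - x3) - y1 mod 19 = 16 * (4 - 13) - 1 = 7

P + Q = (13, 7)


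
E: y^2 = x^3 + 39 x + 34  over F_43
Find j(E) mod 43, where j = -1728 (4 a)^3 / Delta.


Delta = -16(4 a^3 + 27 b^2) mod 43 = 21
-1728 * (4 a)^3 = -1728 * (4*39)^3 mod 43 = 2
j = 2 * 21^(-1) mod 43 = 39

j = 39 (mod 43)


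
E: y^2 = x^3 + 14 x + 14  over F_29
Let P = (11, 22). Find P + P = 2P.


Doubling: s = (3 x1^2 + a) / (2 y1)
s = (3*11^2 + 14) / (2*22) mod 29 = 0
x3 = s^2 - 2 x1 mod 29 = 0^2 - 2*11 = 7
y3 = s (x1 - x3) - y1 mod 29 = 0 * (11 - 7) - 22 = 7

2P = (7, 7)


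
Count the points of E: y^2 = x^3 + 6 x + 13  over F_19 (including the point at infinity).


For each x in F_19, count y with y^2 = x^3 + 6 x + 13 mod 19:
  x = 1: RHS = 1, y in [1, 18]  -> 2 point(s)
  x = 3: RHS = 1, y in [1, 18]  -> 2 point(s)
  x = 4: RHS = 6, y in [5, 14]  -> 2 point(s)
  x = 5: RHS = 16, y in [4, 15]  -> 2 point(s)
  x = 9: RHS = 17, y in [6, 13]  -> 2 point(s)
  x = 10: RHS = 9, y in [3, 16]  -> 2 point(s)
  x = 11: RHS = 4, y in [2, 17]  -> 2 point(s)
  x = 15: RHS = 1, y in [1, 18]  -> 2 point(s)
  x = 16: RHS = 6, y in [5, 14]  -> 2 point(s)
  x = 18: RHS = 6, y in [5, 14]  -> 2 point(s)
Affine points: 20. Add the point at infinity: total = 21.

#E(F_19) = 21


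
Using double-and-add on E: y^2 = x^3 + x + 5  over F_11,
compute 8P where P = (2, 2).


k = 8 = 1000_2 (binary, LSB first: 0001)
Double-and-add from P = (2, 2):
  bit 0 = 0: acc unchanged = O
  bit 1 = 0: acc unchanged = O
  bit 2 = 0: acc unchanged = O
  bit 3 = 1: acc = O + (0, 4) = (0, 4)

8P = (0, 4)


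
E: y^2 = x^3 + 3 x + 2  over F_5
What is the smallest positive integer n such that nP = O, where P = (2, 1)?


Compute successive multiples of P until we hit O:
  1P = (2, 1)
  2P = (1, 4)
  3P = (1, 1)
  4P = (2, 4)
  5P = O

ord(P) = 5


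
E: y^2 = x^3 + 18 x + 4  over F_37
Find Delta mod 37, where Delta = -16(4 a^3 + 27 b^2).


4 a^3 + 27 b^2 = 4*18^3 + 27*4^2 = 23328 + 432 = 23760
Delta = -16 * (23760) = -380160
Delta mod 37 = 15

Delta = 15 (mod 37)


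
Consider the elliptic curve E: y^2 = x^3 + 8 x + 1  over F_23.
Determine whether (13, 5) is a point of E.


Check whether y^2 = x^3 + 8 x + 1 (mod 23) for (x, y) = (13, 5).
LHS: y^2 = 5^2 mod 23 = 2
RHS: x^3 + 8 x + 1 = 13^3 + 8*13 + 1 mod 23 = 2
LHS = RHS

Yes, on the curve


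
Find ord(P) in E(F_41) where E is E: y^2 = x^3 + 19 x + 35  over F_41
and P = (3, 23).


Compute successive multiples of P until we hit O:
  1P = (3, 23)
  2P = (36, 26)
  3P = (22, 20)
  4P = (20, 25)
  5P = (20, 16)
  6P = (22, 21)
  7P = (36, 15)
  8P = (3, 18)
  ... (continuing to 9P)
  9P = O

ord(P) = 9


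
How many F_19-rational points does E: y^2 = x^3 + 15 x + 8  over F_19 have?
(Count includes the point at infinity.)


For each x in F_19, count y with y^2 = x^3 + 15 x + 8 mod 19:
  x = 1: RHS = 5, y in [9, 10]  -> 2 point(s)
  x = 3: RHS = 4, y in [2, 17]  -> 2 point(s)
  x = 7: RHS = 0, y in [0]  -> 1 point(s)
  x = 9: RHS = 17, y in [6, 13]  -> 2 point(s)
  x = 12: RHS = 16, y in [4, 15]  -> 2 point(s)
  x = 13: RHS = 6, y in [5, 14]  -> 2 point(s)
  x = 14: RHS = 17, y in [6, 13]  -> 2 point(s)
  x = 15: RHS = 17, y in [6, 13]  -> 2 point(s)
  x = 18: RHS = 11, y in [7, 12]  -> 2 point(s)
Affine points: 17. Add the point at infinity: total = 18.

#E(F_19) = 18


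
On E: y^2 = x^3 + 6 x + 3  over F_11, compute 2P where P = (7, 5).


Doubling: s = (3 x1^2 + a) / (2 y1)
s = (3*7^2 + 6) / (2*5) mod 11 = 1
x3 = s^2 - 2 x1 mod 11 = 1^2 - 2*7 = 9
y3 = s (x1 - x3) - y1 mod 11 = 1 * (7 - 9) - 5 = 4

2P = (9, 4)


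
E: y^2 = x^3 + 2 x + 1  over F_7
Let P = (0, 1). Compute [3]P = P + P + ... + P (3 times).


k = 3 = 11_2 (binary, LSB first: 11)
Double-and-add from P = (0, 1):
  bit 0 = 1: acc = O + (0, 1) = (0, 1)
  bit 1 = 1: acc = (0, 1) + (1, 5) = (1, 2)

3P = (1, 2)


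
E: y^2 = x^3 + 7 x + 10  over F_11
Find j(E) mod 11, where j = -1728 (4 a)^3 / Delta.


Delta = -16(4 a^3 + 27 b^2) mod 11 = 1
-1728 * (4 a)^3 = -1728 * (4*7)^3 mod 11 = 4
j = 4 * 1^(-1) mod 11 = 4

j = 4 (mod 11)


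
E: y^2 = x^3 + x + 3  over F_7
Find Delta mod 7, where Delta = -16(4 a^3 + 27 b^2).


4 a^3 + 27 b^2 = 4*1^3 + 27*3^2 = 4 + 243 = 247
Delta = -16 * (247) = -3952
Delta mod 7 = 3

Delta = 3 (mod 7)


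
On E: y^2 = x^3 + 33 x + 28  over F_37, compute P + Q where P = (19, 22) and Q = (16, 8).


P != Q, so use the chord formula.
s = (y2 - y1) / (x2 - x1) = (23) / (34) mod 37 = 17
x3 = s^2 - x1 - x2 mod 37 = 17^2 - 19 - 16 = 32
y3 = s (x1 - x3) - y1 mod 37 = 17 * (19 - 32) - 22 = 16

P + Q = (32, 16)


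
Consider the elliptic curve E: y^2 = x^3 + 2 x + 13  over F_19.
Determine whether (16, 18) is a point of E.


Check whether y^2 = x^3 + 2 x + 13 (mod 19) for (x, y) = (16, 18).
LHS: y^2 = 18^2 mod 19 = 1
RHS: x^3 + 2 x + 13 = 16^3 + 2*16 + 13 mod 19 = 18
LHS != RHS

No, not on the curve


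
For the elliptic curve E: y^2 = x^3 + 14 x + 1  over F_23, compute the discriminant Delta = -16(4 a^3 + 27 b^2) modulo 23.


4 a^3 + 27 b^2 = 4*14^3 + 27*1^2 = 10976 + 27 = 11003
Delta = -16 * (11003) = -176048
Delta mod 23 = 17

Delta = 17 (mod 23)


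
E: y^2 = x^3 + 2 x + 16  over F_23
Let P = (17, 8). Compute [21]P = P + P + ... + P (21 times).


k = 21 = 10101_2 (binary, LSB first: 10101)
Double-and-add from P = (17, 8):
  bit 0 = 1: acc = O + (17, 8) = (17, 8)
  bit 1 = 0: acc unchanged = (17, 8)
  bit 2 = 1: acc = (17, 8) + (16, 21) = (21, 21)
  bit 3 = 0: acc unchanged = (21, 21)
  bit 4 = 1: acc = (21, 21) + (13, 10) = (20, 12)

21P = (20, 12)


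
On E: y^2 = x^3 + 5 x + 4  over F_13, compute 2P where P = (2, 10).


Doubling: s = (3 x1^2 + a) / (2 y1)
s = (3*2^2 + 5) / (2*10) mod 13 = 8
x3 = s^2 - 2 x1 mod 13 = 8^2 - 2*2 = 8
y3 = s (x1 - x3) - y1 mod 13 = 8 * (2 - 8) - 10 = 7

2P = (8, 7)


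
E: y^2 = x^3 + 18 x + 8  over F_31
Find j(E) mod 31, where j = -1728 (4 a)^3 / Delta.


Delta = -16(4 a^3 + 27 b^2) mod 31 = 27
-1728 * (4 a)^3 = -1728 * (4*18)^3 mod 31 = 2
j = 2 * 27^(-1) mod 31 = 15

j = 15 (mod 31)


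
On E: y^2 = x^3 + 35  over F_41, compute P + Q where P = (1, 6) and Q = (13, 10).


P != Q, so use the chord formula.
s = (y2 - y1) / (x2 - x1) = (4) / (12) mod 41 = 14
x3 = s^2 - x1 - x2 mod 41 = 14^2 - 1 - 13 = 18
y3 = s (x1 - x3) - y1 mod 41 = 14 * (1 - 18) - 6 = 2

P + Q = (18, 2)


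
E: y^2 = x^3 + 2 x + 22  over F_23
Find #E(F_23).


For each x in F_23, count y with y^2 = x^3 + 2 x + 22 mod 23:
  x = 1: RHS = 2, y in [5, 18]  -> 2 point(s)
  x = 3: RHS = 9, y in [3, 20]  -> 2 point(s)
  x = 4: RHS = 2, y in [5, 18]  -> 2 point(s)
  x = 11: RHS = 18, y in [8, 15]  -> 2 point(s)
  x = 12: RHS = 3, y in [7, 16]  -> 2 point(s)
  x = 15: RHS = 0, y in [0]  -> 1 point(s)
  x = 17: RHS = 1, y in [1, 22]  -> 2 point(s)
  x = 18: RHS = 2, y in [5, 18]  -> 2 point(s)
  x = 20: RHS = 12, y in [9, 14]  -> 2 point(s)
Affine points: 17. Add the point at infinity: total = 18.

#E(F_23) = 18


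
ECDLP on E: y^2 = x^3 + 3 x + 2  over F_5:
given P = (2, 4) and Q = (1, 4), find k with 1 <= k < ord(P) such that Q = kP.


Enumerate multiples of P until we hit Q = (1, 4):
  1P = (2, 4)
  2P = (1, 1)
  3P = (1, 4)
Match found at i = 3.

k = 3


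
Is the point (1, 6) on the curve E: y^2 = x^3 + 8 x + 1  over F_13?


Check whether y^2 = x^3 + 8 x + 1 (mod 13) for (x, y) = (1, 6).
LHS: y^2 = 6^2 mod 13 = 10
RHS: x^3 + 8 x + 1 = 1^3 + 8*1 + 1 mod 13 = 10
LHS = RHS

Yes, on the curve


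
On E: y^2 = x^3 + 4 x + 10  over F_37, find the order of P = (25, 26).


Compute successive multiples of P until we hit O:
  1P = (25, 26)
  2P = (33, 35)
  3P = (19, 27)
  4P = (29, 24)
  5P = (11, 4)
  6P = (8, 6)
  7P = (5, 28)
  8P = (17, 25)
  ... (continuing to 41P)
  41P = O

ord(P) = 41


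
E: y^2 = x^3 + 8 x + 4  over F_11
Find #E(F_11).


For each x in F_11, count y with y^2 = x^3 + 8 x + 4 mod 11:
  x = 0: RHS = 4, y in [2, 9]  -> 2 point(s)
  x = 3: RHS = 0, y in [0]  -> 1 point(s)
  x = 4: RHS = 1, y in [1, 10]  -> 2 point(s)
  x = 5: RHS = 4, y in [2, 9]  -> 2 point(s)
  x = 6: RHS = 4, y in [2, 9]  -> 2 point(s)
Affine points: 9. Add the point at infinity: total = 10.

#E(F_11) = 10


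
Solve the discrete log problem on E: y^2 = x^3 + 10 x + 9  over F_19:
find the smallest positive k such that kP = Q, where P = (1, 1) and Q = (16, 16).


Enumerate multiples of P until we hit Q = (16, 16):
  1P = (1, 1)
  2P = (7, 17)
  3P = (16, 16)
Match found at i = 3.

k = 3


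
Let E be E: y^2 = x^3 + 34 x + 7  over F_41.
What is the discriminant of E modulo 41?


4 a^3 + 27 b^2 = 4*34^3 + 27*7^2 = 157216 + 1323 = 158539
Delta = -16 * (158539) = -2536624
Delta mod 41 = 5

Delta = 5 (mod 41)


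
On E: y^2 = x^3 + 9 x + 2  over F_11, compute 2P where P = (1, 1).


k = 2 = 10_2 (binary, LSB first: 01)
Double-and-add from P = (1, 1):
  bit 0 = 0: acc unchanged = O
  bit 1 = 1: acc = O + (1, 10) = (1, 10)

2P = (1, 10)


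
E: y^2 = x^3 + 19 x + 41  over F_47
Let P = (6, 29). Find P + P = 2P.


Doubling: s = (3 x1^2 + a) / (2 y1)
s = (3*6^2 + 19) / (2*29) mod 47 = 3
x3 = s^2 - 2 x1 mod 47 = 3^2 - 2*6 = 44
y3 = s (x1 - x3) - y1 mod 47 = 3 * (6 - 44) - 29 = 45

2P = (44, 45)


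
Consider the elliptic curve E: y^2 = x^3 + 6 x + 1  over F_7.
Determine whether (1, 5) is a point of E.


Check whether y^2 = x^3 + 6 x + 1 (mod 7) for (x, y) = (1, 5).
LHS: y^2 = 5^2 mod 7 = 4
RHS: x^3 + 6 x + 1 = 1^3 + 6*1 + 1 mod 7 = 1
LHS != RHS

No, not on the curve


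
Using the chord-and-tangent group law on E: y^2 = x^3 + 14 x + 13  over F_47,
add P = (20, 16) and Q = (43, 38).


P != Q, so use the chord formula.
s = (y2 - y1) / (x2 - x1) = (22) / (23) mod 47 = 3
x3 = s^2 - x1 - x2 mod 47 = 3^2 - 20 - 43 = 40
y3 = s (x1 - x3) - y1 mod 47 = 3 * (20 - 40) - 16 = 18

P + Q = (40, 18)


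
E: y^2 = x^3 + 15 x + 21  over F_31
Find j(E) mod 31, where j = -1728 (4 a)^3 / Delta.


Delta = -16(4 a^3 + 27 b^2) mod 31 = 22
-1728 * (4 a)^3 = -1728 * (4*15)^3 mod 31 = 29
j = 29 * 22^(-1) mod 31 = 14

j = 14 (mod 31)


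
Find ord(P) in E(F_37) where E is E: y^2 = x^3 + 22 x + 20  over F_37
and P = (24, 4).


Compute successive multiples of P until we hit O:
  1P = (24, 4)
  2P = (25, 27)
  3P = (36, 16)
  4P = (15, 5)
  5P = (14, 36)
  6P = (27, 13)
  7P = (32, 9)
  8P = (34, 36)
  ... (continuing to 33P)
  33P = O

ord(P) = 33


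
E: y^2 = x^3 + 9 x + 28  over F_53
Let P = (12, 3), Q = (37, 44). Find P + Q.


P != Q, so use the chord formula.
s = (y2 - y1) / (x2 - x1) = (41) / (25) mod 53 = 8
x3 = s^2 - x1 - x2 mod 53 = 8^2 - 12 - 37 = 15
y3 = s (x1 - x3) - y1 mod 53 = 8 * (12 - 15) - 3 = 26

P + Q = (15, 26)


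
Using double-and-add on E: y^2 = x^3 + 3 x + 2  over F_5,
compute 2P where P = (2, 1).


k = 2 = 10_2 (binary, LSB first: 01)
Double-and-add from P = (2, 1):
  bit 0 = 0: acc unchanged = O
  bit 1 = 1: acc = O + (1, 4) = (1, 4)

2P = (1, 4)


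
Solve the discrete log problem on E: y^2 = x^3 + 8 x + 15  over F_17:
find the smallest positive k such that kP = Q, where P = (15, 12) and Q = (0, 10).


Enumerate multiples of P until we hit Q = (0, 10):
  1P = (15, 12)
  2P = (8, 8)
  3P = (3, 7)
  4P = (0, 7)
  5P = (4, 3)
  6P = (13, 2)
  7P = (14, 10)
  8P = (9, 0)
  9P = (14, 7)
  10P = (13, 15)
  11P = (4, 14)
  12P = (0, 10)
Match found at i = 12.

k = 12


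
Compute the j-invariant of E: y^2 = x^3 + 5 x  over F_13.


Delta = -16(4 a^3 + 27 b^2) mod 13 = 8
-1728 * (4 a)^3 = -1728 * (4*5)^3 mod 13 = 5
j = 5 * 8^(-1) mod 13 = 12

j = 12 (mod 13)


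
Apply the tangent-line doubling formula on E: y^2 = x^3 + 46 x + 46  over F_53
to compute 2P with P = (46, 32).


Doubling: s = (3 x1^2 + a) / (2 y1)
s = (3*46^2 + 46) / (2*32) mod 53 = 32
x3 = s^2 - 2 x1 mod 53 = 32^2 - 2*46 = 31
y3 = s (x1 - x3) - y1 mod 53 = 32 * (46 - 31) - 32 = 24

2P = (31, 24)


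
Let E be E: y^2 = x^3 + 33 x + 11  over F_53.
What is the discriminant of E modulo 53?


4 a^3 + 27 b^2 = 4*33^3 + 27*11^2 = 143748 + 3267 = 147015
Delta = -16 * (147015) = -2352240
Delta mod 53 = 6

Delta = 6 (mod 53)


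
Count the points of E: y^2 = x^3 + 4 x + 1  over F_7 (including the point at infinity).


For each x in F_7, count y with y^2 = x^3 + 4 x + 1 mod 7:
  x = 0: RHS = 1, y in [1, 6]  -> 2 point(s)
  x = 4: RHS = 4, y in [2, 5]  -> 2 point(s)
Affine points: 4. Add the point at infinity: total = 5.

#E(F_7) = 5


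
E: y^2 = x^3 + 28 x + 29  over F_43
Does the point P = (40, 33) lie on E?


Check whether y^2 = x^3 + 28 x + 29 (mod 43) for (x, y) = (40, 33).
LHS: y^2 = 33^2 mod 43 = 14
RHS: x^3 + 28 x + 29 = 40^3 + 28*40 + 29 mod 43 = 4
LHS != RHS

No, not on the curve


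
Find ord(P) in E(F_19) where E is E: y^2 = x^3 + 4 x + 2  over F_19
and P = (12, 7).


Compute successive multiples of P until we hit O:
  1P = (12, 7)
  2P = (11, 16)
  3P = (1, 8)
  4P = (17, 9)
  5P = (16, 18)
  6P = (14, 16)
  7P = (18, 4)
  8P = (13, 3)
  ... (continuing to 25P)
  25P = O

ord(P) = 25


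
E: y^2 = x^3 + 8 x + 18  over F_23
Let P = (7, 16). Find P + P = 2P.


Doubling: s = (3 x1^2 + a) / (2 y1)
s = (3*7^2 + 8) / (2*16) mod 23 = 7
x3 = s^2 - 2 x1 mod 23 = 7^2 - 2*7 = 12
y3 = s (x1 - x3) - y1 mod 23 = 7 * (7 - 12) - 16 = 18

2P = (12, 18)


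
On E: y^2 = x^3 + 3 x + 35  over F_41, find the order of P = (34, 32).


Compute successive multiples of P until we hit O:
  1P = (34, 32)
  2P = (6, 8)
  3P = (26, 10)
  4P = (27, 18)
  5P = (25, 27)
  6P = (39, 29)
  7P = (11, 28)
  8P = (33, 27)
  ... (continuing to 40P)
  40P = O

ord(P) = 40


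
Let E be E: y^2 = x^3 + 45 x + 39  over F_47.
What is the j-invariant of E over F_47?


Delta = -16(4 a^3 + 27 b^2) mod 47 = 30
-1728 * (4 a)^3 = -1728 * (4*45)^3 mod 47 = 8
j = 8 * 30^(-1) mod 47 = 41

j = 41 (mod 47)


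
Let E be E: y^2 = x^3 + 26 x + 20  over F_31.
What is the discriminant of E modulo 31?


4 a^3 + 27 b^2 = 4*26^3 + 27*20^2 = 70304 + 10800 = 81104
Delta = -16 * (81104) = -1297664
Delta mod 31 = 27

Delta = 27 (mod 31)


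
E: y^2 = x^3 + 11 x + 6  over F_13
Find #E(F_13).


For each x in F_13, count y with y^2 = x^3 + 11 x + 6 mod 13:
  x = 2: RHS = 10, y in [6, 7]  -> 2 point(s)
  x = 3: RHS = 1, y in [1, 12]  -> 2 point(s)
  x = 4: RHS = 10, y in [6, 7]  -> 2 point(s)
  x = 5: RHS = 4, y in [2, 11]  -> 2 point(s)
  x = 7: RHS = 10, y in [6, 7]  -> 2 point(s)
Affine points: 10. Add the point at infinity: total = 11.

#E(F_13) = 11


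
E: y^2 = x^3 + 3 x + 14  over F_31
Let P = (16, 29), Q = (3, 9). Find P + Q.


P != Q, so use the chord formula.
s = (y2 - y1) / (x2 - x1) = (11) / (18) mod 31 = 23
x3 = s^2 - x1 - x2 mod 31 = 23^2 - 16 - 3 = 14
y3 = s (x1 - x3) - y1 mod 31 = 23 * (16 - 14) - 29 = 17

P + Q = (14, 17)


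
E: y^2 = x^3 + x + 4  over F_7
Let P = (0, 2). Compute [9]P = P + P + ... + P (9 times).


k = 9 = 1001_2 (binary, LSB first: 1001)
Double-and-add from P = (0, 2):
  bit 0 = 1: acc = O + (0, 2) = (0, 2)
  bit 1 = 0: acc unchanged = (0, 2)
  bit 2 = 0: acc unchanged = (0, 2)
  bit 3 = 1: acc = (0, 2) + (4, 3) = (0, 5)

9P = (0, 5)


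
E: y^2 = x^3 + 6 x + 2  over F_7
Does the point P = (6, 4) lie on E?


Check whether y^2 = x^3 + 6 x + 2 (mod 7) for (x, y) = (6, 4).
LHS: y^2 = 4^2 mod 7 = 2
RHS: x^3 + 6 x + 2 = 6^3 + 6*6 + 2 mod 7 = 2
LHS = RHS

Yes, on the curve


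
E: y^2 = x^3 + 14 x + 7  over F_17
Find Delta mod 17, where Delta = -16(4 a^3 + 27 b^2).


4 a^3 + 27 b^2 = 4*14^3 + 27*7^2 = 10976 + 1323 = 12299
Delta = -16 * (12299) = -196784
Delta mod 17 = 8

Delta = 8 (mod 17)


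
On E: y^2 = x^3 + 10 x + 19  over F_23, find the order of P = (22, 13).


Compute successive multiples of P until we hit O:
  1P = (22, 13)
  2P = (8, 17)
  3P = (2, 1)
  4P = (15, 5)
  5P = (15, 18)
  6P = (2, 22)
  7P = (8, 6)
  8P = (22, 10)
  ... (continuing to 9P)
  9P = O

ord(P) = 9


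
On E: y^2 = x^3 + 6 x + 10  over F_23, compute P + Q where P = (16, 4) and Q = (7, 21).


P != Q, so use the chord formula.
s = (y2 - y1) / (x2 - x1) = (17) / (14) mod 23 = 16
x3 = s^2 - x1 - x2 mod 23 = 16^2 - 16 - 7 = 3
y3 = s (x1 - x3) - y1 mod 23 = 16 * (16 - 3) - 4 = 20

P + Q = (3, 20)


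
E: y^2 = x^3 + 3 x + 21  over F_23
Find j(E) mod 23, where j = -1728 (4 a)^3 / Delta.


Delta = -16(4 a^3 + 27 b^2) mod 23 = 17
-1728 * (4 a)^3 = -1728 * (4*3)^3 mod 23 = 14
j = 14 * 17^(-1) mod 23 = 13

j = 13 (mod 23)


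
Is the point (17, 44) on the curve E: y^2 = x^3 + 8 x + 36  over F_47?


Check whether y^2 = x^3 + 8 x + 36 (mod 47) for (x, y) = (17, 44).
LHS: y^2 = 44^2 mod 47 = 9
RHS: x^3 + 8 x + 36 = 17^3 + 8*17 + 36 mod 47 = 9
LHS = RHS

Yes, on the curve


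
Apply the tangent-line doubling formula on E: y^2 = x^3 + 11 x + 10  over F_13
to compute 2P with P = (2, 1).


Doubling: s = (3 x1^2 + a) / (2 y1)
s = (3*2^2 + 11) / (2*1) mod 13 = 5
x3 = s^2 - 2 x1 mod 13 = 5^2 - 2*2 = 8
y3 = s (x1 - x3) - y1 mod 13 = 5 * (2 - 8) - 1 = 8

2P = (8, 8)


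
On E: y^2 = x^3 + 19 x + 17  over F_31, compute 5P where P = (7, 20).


k = 5 = 101_2 (binary, LSB first: 101)
Double-and-add from P = (7, 20):
  bit 0 = 1: acc = O + (7, 20) = (7, 20)
  bit 1 = 0: acc unchanged = (7, 20)
  bit 2 = 1: acc = (7, 20) + (19, 13) = (9, 7)

5P = (9, 7)


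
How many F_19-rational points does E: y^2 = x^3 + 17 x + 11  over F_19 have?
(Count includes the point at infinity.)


For each x in F_19, count y with y^2 = x^3 + 17 x + 11 mod 19:
  x = 0: RHS = 11, y in [7, 12]  -> 2 point(s)
  x = 6: RHS = 6, y in [5, 14]  -> 2 point(s)
  x = 7: RHS = 17, y in [6, 13]  -> 2 point(s)
  x = 9: RHS = 0, y in [0]  -> 1 point(s)
  x = 11: RHS = 9, y in [3, 16]  -> 2 point(s)
  x = 12: RHS = 5, y in [9, 10]  -> 2 point(s)
  x = 13: RHS = 16, y in [4, 15]  -> 2 point(s)
  x = 16: RHS = 9, y in [3, 16]  -> 2 point(s)
  x = 17: RHS = 7, y in [8, 11]  -> 2 point(s)
Affine points: 17. Add the point at infinity: total = 18.

#E(F_19) = 18


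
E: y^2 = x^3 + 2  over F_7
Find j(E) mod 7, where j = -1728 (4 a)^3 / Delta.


Delta = -16(4 a^3 + 27 b^2) mod 7 = 1
-1728 * (4 a)^3 = -1728 * (4*0)^3 mod 7 = 0
j = 0 * 1^(-1) mod 7 = 0

j = 0 (mod 7)


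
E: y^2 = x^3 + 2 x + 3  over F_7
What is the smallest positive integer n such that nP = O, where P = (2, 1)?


Compute successive multiples of P until we hit O:
  1P = (2, 1)
  2P = (3, 6)
  3P = (6, 0)
  4P = (3, 1)
  5P = (2, 6)
  6P = O

ord(P) = 6


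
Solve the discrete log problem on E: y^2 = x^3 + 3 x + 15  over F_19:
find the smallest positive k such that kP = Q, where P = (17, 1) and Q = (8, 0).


Enumerate multiples of P until we hit Q = (8, 0):
  1P = (17, 1)
  2P = (8, 0)
Match found at i = 2.

k = 2


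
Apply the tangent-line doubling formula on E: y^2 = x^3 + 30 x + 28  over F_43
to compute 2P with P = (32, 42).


Doubling: s = (3 x1^2 + a) / (2 y1)
s = (3*32^2 + 30) / (2*42) mod 43 = 40
x3 = s^2 - 2 x1 mod 43 = 40^2 - 2*32 = 31
y3 = s (x1 - x3) - y1 mod 43 = 40 * (32 - 31) - 42 = 41

2P = (31, 41)


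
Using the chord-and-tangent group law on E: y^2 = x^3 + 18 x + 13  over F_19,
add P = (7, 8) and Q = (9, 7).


P != Q, so use the chord formula.
s = (y2 - y1) / (x2 - x1) = (18) / (2) mod 19 = 9
x3 = s^2 - x1 - x2 mod 19 = 9^2 - 7 - 9 = 8
y3 = s (x1 - x3) - y1 mod 19 = 9 * (7 - 8) - 8 = 2

P + Q = (8, 2)


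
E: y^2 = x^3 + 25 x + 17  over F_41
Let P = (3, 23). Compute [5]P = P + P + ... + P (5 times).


k = 5 = 101_2 (binary, LSB first: 101)
Double-and-add from P = (3, 23):
  bit 0 = 1: acc = O + (3, 23) = (3, 23)
  bit 1 = 0: acc unchanged = (3, 23)
  bit 2 = 1: acc = (3, 23) + (30, 25) = (3, 18)

5P = (3, 18)


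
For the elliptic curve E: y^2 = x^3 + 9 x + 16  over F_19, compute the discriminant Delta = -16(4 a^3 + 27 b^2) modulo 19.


4 a^3 + 27 b^2 = 4*9^3 + 27*16^2 = 2916 + 6912 = 9828
Delta = -16 * (9828) = -157248
Delta mod 19 = 15

Delta = 15 (mod 19)


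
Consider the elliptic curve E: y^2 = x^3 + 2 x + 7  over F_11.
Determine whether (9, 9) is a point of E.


Check whether y^2 = x^3 + 2 x + 7 (mod 11) for (x, y) = (9, 9).
LHS: y^2 = 9^2 mod 11 = 4
RHS: x^3 + 2 x + 7 = 9^3 + 2*9 + 7 mod 11 = 6
LHS != RHS

No, not on the curve


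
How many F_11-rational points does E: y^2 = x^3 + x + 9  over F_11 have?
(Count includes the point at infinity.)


For each x in F_11, count y with y^2 = x^3 + 1 x + 9 mod 11:
  x = 0: RHS = 9, y in [3, 8]  -> 2 point(s)
  x = 1: RHS = 0, y in [0]  -> 1 point(s)
  x = 4: RHS = 0, y in [0]  -> 1 point(s)
  x = 6: RHS = 0, y in [0]  -> 1 point(s)
  x = 8: RHS = 1, y in [1, 10]  -> 2 point(s)
Affine points: 7. Add the point at infinity: total = 8.

#E(F_11) = 8


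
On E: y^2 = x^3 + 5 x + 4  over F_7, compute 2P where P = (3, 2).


Doubling: s = (3 x1^2 + a) / (2 y1)
s = (3*3^2 + 5) / (2*2) mod 7 = 1
x3 = s^2 - 2 x1 mod 7 = 1^2 - 2*3 = 2
y3 = s (x1 - x3) - y1 mod 7 = 1 * (3 - 2) - 2 = 6

2P = (2, 6)


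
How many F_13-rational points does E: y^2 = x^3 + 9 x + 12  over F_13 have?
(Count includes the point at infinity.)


For each x in F_13, count y with y^2 = x^3 + 9 x + 12 mod 13:
  x = 0: RHS = 12, y in [5, 8]  -> 2 point(s)
  x = 1: RHS = 9, y in [3, 10]  -> 2 point(s)
  x = 2: RHS = 12, y in [5, 8]  -> 2 point(s)
  x = 3: RHS = 1, y in [1, 12]  -> 2 point(s)
  x = 5: RHS = 0, y in [0]  -> 1 point(s)
  x = 6: RHS = 9, y in [3, 10]  -> 2 point(s)
  x = 9: RHS = 3, y in [4, 9]  -> 2 point(s)
  x = 10: RHS = 10, y in [6, 7]  -> 2 point(s)
  x = 11: RHS = 12, y in [5, 8]  -> 2 point(s)
Affine points: 17. Add the point at infinity: total = 18.

#E(F_13) = 18


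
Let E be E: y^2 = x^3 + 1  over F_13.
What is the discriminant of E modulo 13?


4 a^3 + 27 b^2 = 4*0^3 + 27*1^2 = 0 + 27 = 27
Delta = -16 * (27) = -432
Delta mod 13 = 10

Delta = 10 (mod 13)


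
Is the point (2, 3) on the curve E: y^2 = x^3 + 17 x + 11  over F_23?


Check whether y^2 = x^3 + 17 x + 11 (mod 23) for (x, y) = (2, 3).
LHS: y^2 = 3^2 mod 23 = 9
RHS: x^3 + 17 x + 11 = 2^3 + 17*2 + 11 mod 23 = 7
LHS != RHS

No, not on the curve


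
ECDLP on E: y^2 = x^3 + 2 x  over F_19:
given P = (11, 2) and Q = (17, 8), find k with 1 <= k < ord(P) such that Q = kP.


Enumerate multiples of P until we hit Q = (17, 8):
  1P = (11, 2)
  2P = (17, 11)
  3P = (17, 8)
Match found at i = 3.

k = 3


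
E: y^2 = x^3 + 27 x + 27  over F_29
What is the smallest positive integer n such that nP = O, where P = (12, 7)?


Compute successive multiples of P until we hit O:
  1P = (12, 7)
  2P = (18, 20)
  3P = (19, 2)
  4P = (21, 16)
  5P = (26, 8)
  6P = (24, 17)
  7P = (9, 10)
  8P = (9, 19)
  ... (continuing to 15P)
  15P = O

ord(P) = 15


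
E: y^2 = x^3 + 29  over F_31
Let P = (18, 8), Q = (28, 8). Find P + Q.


P != Q, so use the chord formula.
s = (y2 - y1) / (x2 - x1) = (0) / (10) mod 31 = 0
x3 = s^2 - x1 - x2 mod 31 = 0^2 - 18 - 28 = 16
y3 = s (x1 - x3) - y1 mod 31 = 0 * (18 - 16) - 8 = 23

P + Q = (16, 23)


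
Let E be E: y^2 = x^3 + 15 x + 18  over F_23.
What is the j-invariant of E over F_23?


Delta = -16(4 a^3 + 27 b^2) mod 23 = 3
-1728 * (4 a)^3 = -1728 * (4*15)^3 mod 23 = 2
j = 2 * 3^(-1) mod 23 = 16

j = 16 (mod 23)


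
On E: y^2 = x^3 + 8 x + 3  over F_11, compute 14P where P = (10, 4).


k = 14 = 1110_2 (binary, LSB first: 0111)
Double-and-add from P = (10, 4):
  bit 0 = 0: acc unchanged = O
  bit 1 = 1: acc = O + (2, 7) = (2, 7)
  bit 2 = 1: acc = (2, 7) + (5, 6) = (9, 10)
  bit 3 = 1: acc = (9, 10) + (4, 0) = (2, 4)

14P = (2, 4)


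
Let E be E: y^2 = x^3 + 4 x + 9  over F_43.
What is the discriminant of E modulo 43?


4 a^3 + 27 b^2 = 4*4^3 + 27*9^2 = 256 + 2187 = 2443
Delta = -16 * (2443) = -39088
Delta mod 43 = 42

Delta = 42 (mod 43)


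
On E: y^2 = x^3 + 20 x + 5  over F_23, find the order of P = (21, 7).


Compute successive multiples of P until we hit O:
  1P = (21, 7)
  2P = (5, 0)
  3P = (21, 16)
  4P = O

ord(P) = 4


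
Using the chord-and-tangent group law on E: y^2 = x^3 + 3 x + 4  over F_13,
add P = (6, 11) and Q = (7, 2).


P != Q, so use the chord formula.
s = (y2 - y1) / (x2 - x1) = (4) / (1) mod 13 = 4
x3 = s^2 - x1 - x2 mod 13 = 4^2 - 6 - 7 = 3
y3 = s (x1 - x3) - y1 mod 13 = 4 * (6 - 3) - 11 = 1

P + Q = (3, 1)


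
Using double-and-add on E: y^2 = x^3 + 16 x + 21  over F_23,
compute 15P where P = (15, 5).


k = 15 = 1111_2 (binary, LSB first: 1111)
Double-and-add from P = (15, 5):
  bit 0 = 1: acc = O + (15, 5) = (15, 5)
  bit 1 = 1: acc = (15, 5) + (19, 13) = (16, 16)
  bit 2 = 1: acc = (16, 16) + (21, 21) = (10, 13)
  bit 3 = 1: acc = (10, 13) + (7, 19) = (10, 10)

15P = (10, 10)


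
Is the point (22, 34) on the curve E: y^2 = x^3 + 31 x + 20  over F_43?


Check whether y^2 = x^3 + 31 x + 20 (mod 43) for (x, y) = (22, 34).
LHS: y^2 = 34^2 mod 43 = 38
RHS: x^3 + 31 x + 20 = 22^3 + 31*22 + 20 mod 43 = 41
LHS != RHS

No, not on the curve


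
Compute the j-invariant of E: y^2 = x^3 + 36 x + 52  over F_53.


Delta = -16(4 a^3 + 27 b^2) mod 53 = 28
-1728 * (4 a)^3 = -1728 * (4*36)^3 mod 53 = 39
j = 39 * 28^(-1) mod 53 = 26

j = 26 (mod 53)


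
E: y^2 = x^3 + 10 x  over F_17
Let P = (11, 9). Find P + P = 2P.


Doubling: s = (3 x1^2 + a) / (2 y1)
s = (3*11^2 + 10) / (2*9) mod 17 = 16
x3 = s^2 - 2 x1 mod 17 = 16^2 - 2*11 = 13
y3 = s (x1 - x3) - y1 mod 17 = 16 * (11 - 13) - 9 = 10

2P = (13, 10)


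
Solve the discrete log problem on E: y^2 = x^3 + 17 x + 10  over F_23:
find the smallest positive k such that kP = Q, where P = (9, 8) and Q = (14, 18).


Enumerate multiples of P until we hit Q = (14, 18):
  1P = (9, 8)
  2P = (6, 12)
  3P = (20, 22)
  4P = (19, 19)
  5P = (13, 6)
  6P = (7, 14)
  7P = (16, 13)
  8P = (14, 18)
Match found at i = 8.

k = 8


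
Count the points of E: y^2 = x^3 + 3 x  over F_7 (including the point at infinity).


For each x in F_7, count y with y^2 = x^3 + 3 x + 0 mod 7:
  x = 0: RHS = 0, y in [0]  -> 1 point(s)
  x = 1: RHS = 4, y in [2, 5]  -> 2 point(s)
  x = 2: RHS = 0, y in [0]  -> 1 point(s)
  x = 3: RHS = 1, y in [1, 6]  -> 2 point(s)
  x = 5: RHS = 0, y in [0]  -> 1 point(s)
Affine points: 7. Add the point at infinity: total = 8.

#E(F_7) = 8


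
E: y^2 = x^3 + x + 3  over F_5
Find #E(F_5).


For each x in F_5, count y with y^2 = x^3 + 1 x + 3 mod 5:
  x = 1: RHS = 0, y in [0]  -> 1 point(s)
  x = 4: RHS = 1, y in [1, 4]  -> 2 point(s)
Affine points: 3. Add the point at infinity: total = 4.

#E(F_5) = 4


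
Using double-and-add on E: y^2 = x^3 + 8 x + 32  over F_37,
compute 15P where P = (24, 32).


k = 15 = 1111_2 (binary, LSB first: 1111)
Double-and-add from P = (24, 32):
  bit 0 = 1: acc = O + (24, 32) = (24, 32)
  bit 1 = 1: acc = (24, 32) + (5, 7) = (29, 14)
  bit 2 = 1: acc = (29, 14) + (31, 8) = (23, 5)
  bit 3 = 1: acc = (23, 5) + (16, 36) = (1, 35)

15P = (1, 35)


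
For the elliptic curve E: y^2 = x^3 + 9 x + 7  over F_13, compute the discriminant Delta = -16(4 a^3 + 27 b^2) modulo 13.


4 a^3 + 27 b^2 = 4*9^3 + 27*7^2 = 2916 + 1323 = 4239
Delta = -16 * (4239) = -67824
Delta mod 13 = 10

Delta = 10 (mod 13)


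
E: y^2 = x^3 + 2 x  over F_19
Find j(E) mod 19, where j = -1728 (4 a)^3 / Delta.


Delta = -16(4 a^3 + 27 b^2) mod 19 = 1
-1728 * (4 a)^3 = -1728 * (4*2)^3 mod 19 = 18
j = 18 * 1^(-1) mod 19 = 18

j = 18 (mod 19)


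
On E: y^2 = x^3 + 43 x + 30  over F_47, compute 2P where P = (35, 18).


Doubling: s = (3 x1^2 + a) / (2 y1)
s = (3*35^2 + 43) / (2*18) mod 47 = 38
x3 = s^2 - 2 x1 mod 47 = 38^2 - 2*35 = 11
y3 = s (x1 - x3) - y1 mod 47 = 38 * (35 - 11) - 18 = 1

2P = (11, 1)


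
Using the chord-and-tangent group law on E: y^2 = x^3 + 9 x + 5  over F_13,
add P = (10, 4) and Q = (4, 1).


P != Q, so use the chord formula.
s = (y2 - y1) / (x2 - x1) = (10) / (7) mod 13 = 7
x3 = s^2 - x1 - x2 mod 13 = 7^2 - 10 - 4 = 9
y3 = s (x1 - x3) - y1 mod 13 = 7 * (10 - 9) - 4 = 3

P + Q = (9, 3)


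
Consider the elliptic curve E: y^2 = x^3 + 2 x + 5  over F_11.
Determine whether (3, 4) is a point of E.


Check whether y^2 = x^3 + 2 x + 5 (mod 11) for (x, y) = (3, 4).
LHS: y^2 = 4^2 mod 11 = 5
RHS: x^3 + 2 x + 5 = 3^3 + 2*3 + 5 mod 11 = 5
LHS = RHS

Yes, on the curve


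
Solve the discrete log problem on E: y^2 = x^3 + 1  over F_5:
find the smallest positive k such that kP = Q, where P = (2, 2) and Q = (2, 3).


Enumerate multiples of P until we hit Q = (2, 3):
  1P = (2, 2)
  2P = (0, 4)
  3P = (4, 0)
  4P = (0, 1)
  5P = (2, 3)
Match found at i = 5.

k = 5


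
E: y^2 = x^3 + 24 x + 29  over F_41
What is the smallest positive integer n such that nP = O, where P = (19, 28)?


Compute successive multiples of P until we hit O:
  1P = (19, 28)
  2P = (3, 13)
  3P = (21, 6)
  4P = (40, 39)
  5P = (15, 19)
  6P = (30, 19)
  7P = (13, 23)
  8P = (4, 5)
  ... (continuing to 45P)
  45P = O

ord(P) = 45


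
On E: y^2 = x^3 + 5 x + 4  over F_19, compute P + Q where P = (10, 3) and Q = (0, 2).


P != Q, so use the chord formula.
s = (y2 - y1) / (x2 - x1) = (18) / (9) mod 19 = 2
x3 = s^2 - x1 - x2 mod 19 = 2^2 - 10 - 0 = 13
y3 = s (x1 - x3) - y1 mod 19 = 2 * (10 - 13) - 3 = 10

P + Q = (13, 10)
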